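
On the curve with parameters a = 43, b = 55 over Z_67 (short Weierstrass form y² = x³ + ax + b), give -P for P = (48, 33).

(48, 34)

-(48, 33) = (48, -33 mod 67) = (48, 34).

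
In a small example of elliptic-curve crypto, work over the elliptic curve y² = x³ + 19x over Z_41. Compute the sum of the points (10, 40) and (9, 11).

(10, 40) + (9, 11). λ = (11 - 40)/(9 - 10) ≡ 12/40 mod 41. 40⁻¹ ≡ 40 (mod 41) since 40·40 = 1600 ≡ 1, so λ ≡ 29.
  x = λ² - 10 - 9 = 841 - 19 ≡ 2; y = λ·(10 - 2) - 40 ≡ 28. → (2, 28)

(2, 28)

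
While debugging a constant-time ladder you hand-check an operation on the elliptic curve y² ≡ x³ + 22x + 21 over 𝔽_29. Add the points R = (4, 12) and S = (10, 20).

(4, 12) + (10, 20). λ = (20 - 12)/(10 - 4) ≡ 8/6 mod 29. 6⁻¹ ≡ 5 (mod 29), so λ ≡ 11.
  x = λ² - 4 - 10 = 121 - 14 ≡ 20; y = λ·(4 - 20) - 12 ≡ 15. → (20, 15)

(20, 15)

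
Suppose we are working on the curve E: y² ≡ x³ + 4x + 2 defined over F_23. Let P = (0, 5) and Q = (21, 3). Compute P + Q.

(0, 5) + (21, 3). λ = (3 - 5)/(21 - 0) ≡ 21/21 mod 23. 21⁻¹ ≡ 11 (mod 23), so λ ≡ 1.
  x = λ² - 0 - 21 = 1 - 21 ≡ 3; y = λ·(0 - 3) - 5 ≡ 15. → (3, 15)

(3, 15)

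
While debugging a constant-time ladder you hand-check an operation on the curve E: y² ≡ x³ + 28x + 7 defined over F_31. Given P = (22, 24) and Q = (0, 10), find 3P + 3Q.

First 3P:
Repeated addition: build up to 3P.
2P: tangent at (22, 24): λ = (3·22² + 28)/(2·24) ≡ 23/17. 17⁻¹ ≡ 11 (mod 31) since 17·11 = 187 ≡ 1, so λ ≡ 23·11 ≡ 5.
  x = λ² - 22 - 22 = 25 - 44 ≡ 12; y = λ·(22 - 12) - 24 ≡ 26. → (12, 26)
3P: (12, 26) + (22, 24). λ = (24 - 26)/(22 - 12) ≡ 29/10 mod 31. 10⁻¹ ≡ 28 (mod 31), so λ ≡ 6.
  x = λ² - 12 - 22 = 36 - 34 ≡ 2; y = λ·(12 - 2) - 26 ≡ 3. → (2, 3)
3P = (2, 3).
Next 3Q:
Repeated addition: build up to 3Q.
2Q: tangent at (0, 10): λ = (3·0² + 28)/(2·10) ≡ 28/20. 20⁻¹ ≡ 14 (mod 31), so λ ≡ 28·14 ≡ 20.
  x = λ² - 0 - 0 = 400 - 0 ≡ 28; y = λ·(0 - 28) - 10 ≡ 19. → (28, 19)
3Q: (28, 19) + (0, 10). λ = (10 - 19)/(0 - 28) ≡ 22/3 mod 31. 3⁻¹ ≡ 21 (mod 31) since 3·21 = 63 ≡ 1, so λ ≡ 28.
  x = λ² - 28 - 0 = 784 - 28 ≡ 12; y = λ·(28 - 12) - 19 ≡ 26. → (12, 26)
3Q = (12, 26).
Finally 3P + 3Q:
(2, 3) + (12, 26). λ = (26 - 3)/(12 - 2) ≡ 23/10 mod 31. 10⁻¹ ≡ 28 (mod 31), so λ ≡ 24.
  x = λ² - 2 - 12 = 576 - 14 ≡ 4; y = λ·(2 - 4) - 3 ≡ 11. → (4, 11)

(4, 11)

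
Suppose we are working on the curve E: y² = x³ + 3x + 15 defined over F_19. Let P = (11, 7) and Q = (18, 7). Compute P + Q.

(9, 12)

(11, 7) + (18, 7). λ = (7 - 7)/(18 - 11) ≡ 0/7 mod 19. 7⁻¹ ≡ 11 (mod 19) since 7·11 = 77 ≡ 1, so λ ≡ 0.
  x = λ² - 11 - 18 = 0 - 29 ≡ 9; y = λ·(11 - 9) - 7 ≡ 12. → (9, 12)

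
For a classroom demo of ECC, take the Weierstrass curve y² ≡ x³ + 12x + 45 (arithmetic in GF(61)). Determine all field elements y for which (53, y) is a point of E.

x³ + 12x + 45 = 149558 ≡ 47 (mod 61).
Square roots of 47 mod 61: 13 and 48 (since 13² = 169 ≡ 47).

13, 48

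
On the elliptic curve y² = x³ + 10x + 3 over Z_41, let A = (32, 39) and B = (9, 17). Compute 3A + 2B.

First 3A:
Repeated addition: build up to 3A.
2A: tangent at (32, 39): λ = (3·32² + 10)/(2·39) ≡ 7/37. 37⁻¹ ≡ 10 (mod 41) since 37·10 = 370 ≡ 1, so λ ≡ 7·10 ≡ 29.
  x = λ² - 32 - 32 = 841 - 64 ≡ 39; y = λ·(32 - 39) - 39 ≡ 4. → (39, 4)
3A: (39, 4) + (32, 39). λ = (39 - 4)/(32 - 39) ≡ 35/34 mod 41. 34⁻¹ ≡ 35 (mod 41), so λ ≡ 36.
  x = λ² - 39 - 32 = 1296 - 71 ≡ 36; y = λ·(39 - 36) - 4 ≡ 22. → (36, 22)
3A = (36, 22).
Next 2B:
Repeated addition: build up to 2B.
2B: tangent at (9, 17): λ = (3·9² + 10)/(2·17) ≡ 7/34. 34⁻¹ ≡ 35 (mod 41) since 34·35 = 1190 ≡ 1, so λ ≡ 7·35 ≡ 40.
  x = λ² - 9 - 9 = 1600 - 18 ≡ 24; y = λ·(9 - 24) - 17 ≡ 39. → (24, 39)
2B = (24, 39).
Finally 3A + 2B:
(36, 22) + (24, 39). λ = (39 - 22)/(24 - 36) ≡ 17/29 mod 41. 29⁻¹ ≡ 17 (mod 41), so λ ≡ 2.
  x = λ² - 36 - 24 = 4 - 60 ≡ 26; y = λ·(36 - 26) - 22 ≡ 39. → (26, 39)

(26, 39)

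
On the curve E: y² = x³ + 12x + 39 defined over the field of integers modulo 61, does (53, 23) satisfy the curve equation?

y² = 23² ≡ 41; x³ + 12x + 39 = 149552 ≡ 41 (mod 61). 41 = 41.

yes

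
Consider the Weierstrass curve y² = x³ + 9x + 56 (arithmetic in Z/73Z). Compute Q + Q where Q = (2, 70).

tangent at (2, 70): λ = (3·2² + 9)/(2·70) ≡ 21/67. 67⁻¹ ≡ 12 (mod 73), so λ ≡ 21·12 ≡ 33.
  x = λ² - 2 - 2 = 1089 - 4 ≡ 63; y = λ·(2 - 63) - 70 ≡ 34. → (63, 34)

(63, 34)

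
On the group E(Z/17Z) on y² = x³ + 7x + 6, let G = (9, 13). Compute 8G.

Repeated addition: build up to 8G.
2G: tangent at (9, 13): λ = (3·9² + 7)/(2·13) ≡ 12/9. 9⁻¹ ≡ 2 (mod 17), so λ ≡ 12·2 ≡ 7.
  x = λ² - 9 - 9 = 49 - 18 ≡ 14; y = λ·(9 - 14) - 13 ≡ 3. → (14, 3)
3G: (14, 3) + (9, 13). λ = (13 - 3)/(9 - 14) ≡ 10/12 mod 17. 12⁻¹ ≡ 10 (mod 17), so λ ≡ 15.
  x = λ² - 14 - 9 = 225 - 23 ≡ 15; y = λ·(14 - 15) - 3 ≡ 16. → (15, 16)
4G: (15, 16) + (9, 13). λ = (13 - 16)/(9 - 15) ≡ 14/11 mod 17. 11⁻¹ ≡ 14 (mod 17), so λ ≡ 9.
  x = λ² - 15 - 9 = 81 - 24 ≡ 6; y = λ·(15 - 6) - 16 ≡ 14. → (6, 14)
5G: (6, 14) + (9, 13). λ = (13 - 14)/(9 - 6) ≡ 16/3 mod 17. 3⁻¹ ≡ 6 (mod 17) since 3·6 = 18 ≡ 1, so λ ≡ 11.
  x = λ² - 6 - 9 = 121 - 15 ≡ 4; y = λ·(6 - 4) - 14 ≡ 8. → (4, 8)
6G: (4, 8) + (9, 13). λ = (13 - 8)/(9 - 4) ≡ 5/5 mod 17. 5⁻¹ ≡ 7 (mod 17), so λ ≡ 1.
  x = λ² - 4 - 9 = 1 - 13 ≡ 5; y = λ·(4 - 5) - 8 ≡ 8. → (5, 8)
7G: (5, 8) + (9, 13). λ = (13 - 8)/(9 - 5) ≡ 5/4 mod 17. 4⁻¹ ≡ 13 (mod 17), so λ ≡ 14.
  x = λ² - 5 - 9 = 196 - 14 ≡ 12; y = λ·(5 - 12) - 8 ≡ 13. → (12, 13)
8G: (12, 13) + (9, 13). λ = (13 - 13)/(9 - 12) ≡ 0/14 mod 17. 14⁻¹ ≡ 11 (mod 17) since 14·11 = 154 ≡ 1, so λ ≡ 0.
  x = λ² - 12 - 9 = 0 - 21 ≡ 13; y = λ·(12 - 13) - 13 ≡ 4. → (13, 4)

(13, 4)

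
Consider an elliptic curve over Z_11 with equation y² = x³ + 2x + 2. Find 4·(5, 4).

(2, 6)

Write Q = (5, 4).
Repeated addition: build up to 4Q.
2Q: tangent at (5, 4): λ = (3·5² + 2)/(2·4) ≡ 0/8. 8⁻¹ ≡ 7 (mod 11), so λ ≡ 0·7 ≡ 0.
  x = λ² - 5 - 5 = 0 - 10 ≡ 1; y = λ·(5 - 1) - 4 ≡ 7. → (1, 7)
3Q: (1, 7) + (5, 4). λ = (4 - 7)/(5 - 1) ≡ 8/4 mod 11. 4⁻¹ ≡ 3 (mod 11) since 4·3 = 12 ≡ 1, so λ ≡ 2.
  x = λ² - 1 - 5 = 4 - 6 ≡ 9; y = λ·(1 - 9) - 7 ≡ 10. → (9, 10)
4Q: (9, 10) + (5, 4). λ = (4 - 10)/(5 - 9) ≡ 5/7 mod 11. 7⁻¹ ≡ 8 (mod 11) since 7·8 = 56 ≡ 1, so λ ≡ 7.
  x = λ² - 9 - 5 = 49 - 14 ≡ 2; y = λ·(9 - 2) - 10 ≡ 6. → (2, 6)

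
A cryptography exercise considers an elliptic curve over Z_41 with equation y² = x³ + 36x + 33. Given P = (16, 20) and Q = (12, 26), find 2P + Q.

First 2P:
Repeated addition: build up to 2P.
2P: tangent at (16, 20): λ = (3·16² + 36)/(2·20) ≡ 25/40. 40⁻¹ ≡ 40 (mod 41), so λ ≡ 25·40 ≡ 16.
  x = λ² - 16 - 16 = 256 - 32 ≡ 19; y = λ·(16 - 19) - 20 ≡ 14. → (19, 14)
2P = (19, 14).
Finally 2P + Q:
(19, 14) + (12, 26). λ = (26 - 14)/(12 - 19) ≡ 12/34 mod 41. 34⁻¹ ≡ 35 (mod 41) since 34·35 = 1190 ≡ 1, so λ ≡ 10.
  x = λ² - 19 - 12 = 100 - 31 ≡ 28; y = λ·(19 - 28) - 14 ≡ 19. → (28, 19)

(28, 19)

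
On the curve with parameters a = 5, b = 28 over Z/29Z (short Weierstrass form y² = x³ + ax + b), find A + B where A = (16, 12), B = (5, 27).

(16, 12) + (5, 27). λ = (27 - 12)/(5 - 16) ≡ 15/18 mod 29. 18⁻¹ ≡ 21 (mod 29) since 18·21 = 378 ≡ 1, so λ ≡ 25.
  x = λ² - 16 - 5 = 625 - 21 ≡ 24; y = λ·(16 - 24) - 12 ≡ 20. → (24, 20)

(24, 20)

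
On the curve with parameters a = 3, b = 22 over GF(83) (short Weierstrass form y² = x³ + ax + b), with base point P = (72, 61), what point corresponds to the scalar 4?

(54, 60)

Double-and-add on 4 = (100)₂. Start with P = (72, 61) for the leading 1-bit.
double: tangent at (72, 61): λ = (3·72² + 3)/(2·61) ≡ 34/39. 39⁻¹ ≡ 66 (mod 83), so λ ≡ 34·66 ≡ 3.
  x = λ² - 72 - 72 = 9 - 144 ≡ 31; y = λ·(72 - 31) - 61 ≡ 62. → (31, 62)
double: tangent at (31, 62): λ = (3·31² + 3)/(2·62) ≡ 64/41. 41⁻¹ ≡ 81 (mod 83) since 41·81 = 3321 ≡ 1, so λ ≡ 64·81 ≡ 38.
  x = λ² - 31 - 31 = 1444 - 62 ≡ 54; y = λ·(31 - 54) - 62 ≡ 60. → (54, 60)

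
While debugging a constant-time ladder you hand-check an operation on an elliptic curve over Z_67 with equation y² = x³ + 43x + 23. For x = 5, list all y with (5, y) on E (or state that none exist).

none

x³ + 43x + 23 = 363 ≡ 28 (mod 67).
28 is a non-residue mod 67; no y exists.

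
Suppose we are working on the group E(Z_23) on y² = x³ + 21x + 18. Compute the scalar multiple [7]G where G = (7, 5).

(13, 2)

Double-and-add on 7 = (111)₂. Start with G = (7, 5) for the leading 1-bit.
double: tangent at (7, 5): λ = (3·7² + 21)/(2·5) ≡ 7/10. 10⁻¹ ≡ 7 (mod 23), so λ ≡ 7·7 ≡ 3.
  x = λ² - 7 - 7 = 9 - 14 ≡ 18; y = λ·(7 - 18) - 5 ≡ 8. → (18, 8)
add G: (18, 8) + (7, 5). λ = (5 - 8)/(7 - 18) ≡ 20/12 mod 23. 12⁻¹ ≡ 2 (mod 23) since 12·2 = 24 ≡ 1, so λ ≡ 17.
  x = λ² - 18 - 7 = 289 - 25 ≡ 11; y = λ·(18 - 11) - 8 ≡ 19. → (11, 19)
double: tangent at (11, 19): λ = (3·11² + 21)/(2·19) ≡ 16/15. 15⁻¹ ≡ 20 (mod 23), so λ ≡ 16·20 ≡ 21.
  x = λ² - 11 - 11 = 441 - 22 ≡ 5; y = λ·(11 - 5) - 19 ≡ 15. → (5, 15)
add G: (5, 15) + (7, 5). λ = (5 - 15)/(7 - 5) ≡ 13/2 mod 23. 2⁻¹ ≡ 12 (mod 23), so λ ≡ 18.
  x = λ² - 5 - 7 = 324 - 12 ≡ 13; y = λ·(5 - 13) - 15 ≡ 2. → (13, 2)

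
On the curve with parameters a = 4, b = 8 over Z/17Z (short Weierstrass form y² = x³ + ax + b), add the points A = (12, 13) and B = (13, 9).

(8, 5)

(12, 13) + (13, 9). λ = (9 - 13)/(13 - 12) ≡ 13/1 mod 17. 1⁻¹ ≡ 1 (mod 17) since 1·1 = 1 ≡ 1, so λ ≡ 13.
  x = λ² - 12 - 13 = 169 - 25 ≡ 8; y = λ·(12 - 8) - 13 ≡ 5. → (8, 5)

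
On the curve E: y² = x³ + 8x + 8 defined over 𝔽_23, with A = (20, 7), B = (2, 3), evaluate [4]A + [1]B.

First 4A:
Repeated addition: build up to 4A.
2A: tangent at (20, 7): λ = (3·20² + 8)/(2·7) ≡ 12/14. 14⁻¹ ≡ 5 (mod 23) since 14·5 = 70 ≡ 1, so λ ≡ 12·5 ≡ 14.
  x = λ² - 20 - 20 = 196 - 40 ≡ 18; y = λ·(20 - 18) - 7 ≡ 21. → (18, 21)
3A: (18, 21) + (20, 7). λ = (7 - 21)/(20 - 18) ≡ 9/2 mod 23. 2⁻¹ ≡ 12 (mod 23) since 2·12 = 24 ≡ 1, so λ ≡ 16.
  x = λ² - 18 - 20 = 256 - 38 ≡ 11; y = λ·(18 - 11) - 21 ≡ 22. → (11, 22)
4A: (11, 22) + (20, 7). λ = (7 - 22)/(20 - 11) ≡ 8/9 mod 23. 9⁻¹ ≡ 18 (mod 23), so λ ≡ 6.
  x = λ² - 11 - 20 = 36 - 31 ≡ 5; y = λ·(11 - 5) - 22 ≡ 14. → (5, 14)
4A = (5, 14).
Finally 4A + B:
(5, 14) + (2, 3). λ = (3 - 14)/(2 - 5) ≡ 12/20 mod 23. 20⁻¹ ≡ 15 (mod 23), so λ ≡ 19.
  x = λ² - 5 - 2 = 361 - 7 ≡ 9; y = λ·(5 - 9) - 14 ≡ 2. → (9, 2)

(9, 2)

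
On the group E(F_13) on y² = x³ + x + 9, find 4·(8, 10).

Write Q = (8, 10).
Repeated addition: build up to 4Q.
2Q: tangent at (8, 10): λ = (3·8² + 1)/(2·10) ≡ 11/7. 7⁻¹ ≡ 2 (mod 13) since 7·2 = 14 ≡ 1, so λ ≡ 11·2 ≡ 9.
  x = λ² - 8 - 8 = 81 - 16 ≡ 0; y = λ·(8 - 0) - 10 ≡ 10. → (0, 10)
3Q: (0, 10) + (8, 10). λ = (10 - 10)/(8 - 0) ≡ 0/8 mod 13. 8⁻¹ ≡ 5 (mod 13) since 8·5 = 40 ≡ 1, so λ ≡ 0.
  x = λ² - 0 - 8 = 0 - 8 ≡ 5; y = λ·(0 - 5) - 10 ≡ 3. → (5, 3)
4Q: (5, 3) + (8, 10). λ = (10 - 3)/(8 - 5) ≡ 7/3 mod 13. 3⁻¹ ≡ 9 (mod 13) since 3·9 = 27 ≡ 1, so λ ≡ 11.
  x = λ² - 5 - 8 = 121 - 13 ≡ 4; y = λ·(5 - 4) - 3 ≡ 8. → (4, 8)

(4, 8)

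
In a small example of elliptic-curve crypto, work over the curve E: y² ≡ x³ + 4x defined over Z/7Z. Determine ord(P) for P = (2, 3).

2P: tangent at (2, 3): λ = (3·2² + 4)/(2·3) ≡ 2/6. 6⁻¹ ≡ 6 (mod 7), so λ ≡ 2·6 ≡ 5.
  x = λ² - 2 - 2 = 25 - 4 ≡ 0; y = λ·(2 - 0) - 3 ≡ 0. → (0, 0)
3P: (0, 0) + (2, 3). λ = (3 - 0)/(2 - 0) ≡ 3/2 mod 7. 2⁻¹ ≡ 4 (mod 7), so λ ≡ 5.
  x = λ² - 0 - 2 = 25 - 2 ≡ 2; y = λ·(0 - 2) - 0 ≡ 4. → (2, 4)
4P: (2, 4) + (2, 3): same x and y₁ ≡ -y₂, so the sum is 𝒪.
4P = 𝒪, so the order is 4.

4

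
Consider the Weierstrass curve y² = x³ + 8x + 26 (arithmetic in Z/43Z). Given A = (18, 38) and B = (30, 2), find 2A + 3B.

(42, 19)

First 2A:
Repeated addition: build up to 2A.
2A: tangent at (18, 38): λ = (3·18² + 8)/(2·38) ≡ 34/33. 33⁻¹ ≡ 30 (mod 43), so λ ≡ 34·30 ≡ 31.
  x = λ² - 18 - 18 = 961 - 36 ≡ 22; y = λ·(18 - 22) - 38 ≡ 10. → (22, 10)
2A = (22, 10).
Next 3B:
Repeated addition: build up to 3B.
2B: tangent at (30, 2): λ = (3·30² + 8)/(2·2) ≡ 42/4. 4⁻¹ ≡ 11 (mod 43), so λ ≡ 42·11 ≡ 32.
  x = λ² - 30 - 30 = 1024 - 60 ≡ 18; y = λ·(30 - 18) - 2 ≡ 38. → (18, 38)
3B: (18, 38) + (30, 2). λ = (2 - 38)/(30 - 18) ≡ 7/12 mod 43. 12⁻¹ ≡ 18 (mod 43) since 12·18 = 216 ≡ 1, so λ ≡ 40.
  x = λ² - 18 - 30 = 1600 - 48 ≡ 4; y = λ·(18 - 4) - 38 ≡ 6. → (4, 6)
3B = (4, 6).
Finally 2A + 3B:
(22, 10) + (4, 6). λ = (6 - 10)/(4 - 22) ≡ 39/25 mod 43. 25⁻¹ ≡ 31 (mod 43), so λ ≡ 5.
  x = λ² - 22 - 4 = 25 - 26 ≡ 42; y = λ·(22 - 42) - 10 ≡ 19. → (42, 19)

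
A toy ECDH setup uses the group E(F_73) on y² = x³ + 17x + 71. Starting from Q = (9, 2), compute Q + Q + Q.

(18, 71)

Repeated addition: build up to 3Q.
2Q: tangent at (9, 2): λ = (3·9² + 17)/(2·2) ≡ 41/4. 4⁻¹ ≡ 55 (mod 73), so λ ≡ 41·55 ≡ 65.
  x = λ² - 9 - 9 = 4225 - 18 ≡ 46; y = λ·(9 - 46) - 2 ≡ 2. → (46, 2)
3Q: (46, 2) + (9, 2). λ = (2 - 2)/(9 - 46) ≡ 0/36 mod 73. 36⁻¹ ≡ 71 (mod 73), so λ ≡ 0.
  x = λ² - 46 - 9 = 0 - 55 ≡ 18; y = λ·(46 - 18) - 2 ≡ 71. → (18, 71)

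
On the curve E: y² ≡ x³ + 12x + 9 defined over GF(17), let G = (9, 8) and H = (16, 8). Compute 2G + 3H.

(6, 12)

First 2G:
Repeated addition: build up to 2G.
2G: tangent at (9, 8): λ = (3·9² + 12)/(2·8) ≡ 0/16. 16⁻¹ ≡ 16 (mod 17), so λ ≡ 0·16 ≡ 0.
  x = λ² - 9 - 9 = 0 - 18 ≡ 16; y = λ·(9 - 16) - 8 ≡ 9. → (16, 9)
2G = (16, 9).
Next 3H:
Repeated addition: build up to 3H.
2H: tangent at (16, 8): λ = (3·16² + 12)/(2·8) ≡ 15/16. 16⁻¹ ≡ 16 (mod 17) since 16·16 = 256 ≡ 1, so λ ≡ 15·16 ≡ 2.
  x = λ² - 16 - 16 = 4 - 32 ≡ 6; y = λ·(16 - 6) - 8 ≡ 12. → (6, 12)
3H: (6, 12) + (16, 8). λ = (8 - 12)/(16 - 6) ≡ 13/10 mod 17. 10⁻¹ ≡ 12 (mod 17), so λ ≡ 3.
  x = λ² - 6 - 16 = 9 - 22 ≡ 4; y = λ·(6 - 4) - 12 ≡ 11. → (4, 11)
3H = (4, 11).
Finally 2G + 3H:
(16, 9) + (4, 11). λ = (11 - 9)/(4 - 16) ≡ 2/5 mod 17. 5⁻¹ ≡ 7 (mod 17), so λ ≡ 14.
  x = λ² - 16 - 4 = 196 - 20 ≡ 6; y = λ·(16 - 6) - 9 ≡ 12. → (6, 12)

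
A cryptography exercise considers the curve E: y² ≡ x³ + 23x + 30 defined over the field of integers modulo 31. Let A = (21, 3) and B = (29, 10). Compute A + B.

(21, 3) + (29, 10). λ = (10 - 3)/(29 - 21) ≡ 7/8 mod 31. 8⁻¹ ≡ 4 (mod 31) since 8·4 = 32 ≡ 1, so λ ≡ 28.
  x = λ² - 21 - 29 = 784 - 50 ≡ 21; y = λ·(21 - 21) - 3 ≡ 28. → (21, 28)

(21, 28)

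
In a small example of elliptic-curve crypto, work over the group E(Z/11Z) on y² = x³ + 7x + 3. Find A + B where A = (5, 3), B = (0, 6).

(9, 6)

(5, 3) + (0, 6). λ = (6 - 3)/(0 - 5) ≡ 3/6 mod 11. 6⁻¹ ≡ 2 (mod 11), so λ ≡ 6.
  x = λ² - 5 - 0 = 36 - 5 ≡ 9; y = λ·(5 - 9) - 3 ≡ 6. → (9, 6)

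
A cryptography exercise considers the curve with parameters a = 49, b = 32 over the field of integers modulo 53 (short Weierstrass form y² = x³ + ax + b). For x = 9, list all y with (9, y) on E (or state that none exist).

x³ + 49x + 32 = 1202 ≡ 36 (mod 53).
Square roots of 36 mod 53: 6 and 47 (since 6² = 36 ≡ 36).

6, 47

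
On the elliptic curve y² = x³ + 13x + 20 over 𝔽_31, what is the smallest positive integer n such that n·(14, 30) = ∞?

2P: tangent at (14, 30): λ = (3·14² + 13)/(2·30) ≡ 12/29. 29⁻¹ ≡ 15 (mod 31), so λ ≡ 12·15 ≡ 25.
  x = λ² - 14 - 14 = 625 - 28 ≡ 8; y = λ·(14 - 8) - 30 ≡ 27. → (8, 27)
3P: (8, 27) + (14, 30). λ = (30 - 27)/(14 - 8) ≡ 3/6 mod 31. 6⁻¹ ≡ 26 (mod 31) since 6·26 = 156 ≡ 1, so λ ≡ 16.
  x = λ² - 8 - 14 = 256 - 22 ≡ 17; y = λ·(8 - 17) - 27 ≡ 15. → (17, 15)
4P: (17, 15) + (14, 30). λ = (30 - 15)/(14 - 17) ≡ 15/28 mod 31. 28⁻¹ ≡ 10 (mod 31), so λ ≡ 26.
  x = λ² - 17 - 14 = 676 - 31 ≡ 25; y = λ·(17 - 25) - 15 ≡ 25. → (25, 25)
5P: (25, 25) + (14, 30). λ = (30 - 25)/(14 - 25) ≡ 5/20 mod 31. 20⁻¹ ≡ 14 (mod 31), so λ ≡ 8.
  x = λ² - 25 - 14 = 64 - 39 ≡ 25; y = λ·(25 - 25) - 25 ≡ 6. → (25, 6)
6P: (25, 6) + (14, 30). λ = (30 - 6)/(14 - 25) ≡ 24/20 mod 31. 20⁻¹ ≡ 14 (mod 31) since 20·14 = 280 ≡ 1, so λ ≡ 26.
  x = λ² - 25 - 14 = 676 - 39 ≡ 17; y = λ·(25 - 17) - 6 ≡ 16. → (17, 16)
7P: (17, 16) + (14, 30). λ = (30 - 16)/(14 - 17) ≡ 14/28 mod 31. 28⁻¹ ≡ 10 (mod 31), so λ ≡ 16.
  x = λ² - 17 - 14 = 256 - 31 ≡ 8; y = λ·(17 - 8) - 16 ≡ 4. → (8, 4)
8P: (8, 4) + (14, 30). λ = (30 - 4)/(14 - 8) ≡ 26/6 mod 31. 6⁻¹ ≡ 26 (mod 31) since 6·26 = 156 ≡ 1, so λ ≡ 25.
  x = λ² - 8 - 14 = 625 - 22 ≡ 14; y = λ·(8 - 14) - 4 ≡ 1. → (14, 1)
9P: (14, 1) + (14, 30): same x and y₁ ≡ -y₂, so the sum is ∞.
9P = ∞, so the order is 9.

9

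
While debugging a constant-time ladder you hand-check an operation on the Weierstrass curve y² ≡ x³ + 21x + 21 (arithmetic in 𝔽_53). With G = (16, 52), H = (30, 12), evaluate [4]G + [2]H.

First 4G:
Double-and-add on 4 = (100)₂. Start with G = (16, 52) for the leading 1-bit.
double: tangent at (16, 52): λ = (3·16² + 21)/(2·52) ≡ 47/51. 51⁻¹ ≡ 26 (mod 53), so λ ≡ 47·26 ≡ 3.
  x = λ² - 16 - 16 = 9 - 32 ≡ 30; y = λ·(16 - 30) - 52 ≡ 12. → (30, 12)
double: tangent at (30, 12): λ = (3·30² + 21)/(2·12) ≡ 18/24. 24⁻¹ ≡ 42 (mod 53), so λ ≡ 18·42 ≡ 14.
  x = λ² - 30 - 30 = 196 - 60 ≡ 30; y = λ·(30 - 30) - 12 ≡ 41. → (30, 41)
4G = (30, 41).
Next 2H:
Repeated addition: build up to 2H.
2H: tangent at (30, 12): λ = (3·30² + 21)/(2·12) ≡ 18/24. 24⁻¹ ≡ 42 (mod 53) since 24·42 = 1008 ≡ 1, so λ ≡ 18·42 ≡ 14.
  x = λ² - 30 - 30 = 196 - 60 ≡ 30; y = λ·(30 - 30) - 12 ≡ 41. → (30, 41)
2H = (30, 41).
Finally 4G + 2H:
tangent at (30, 41): λ = (3·30² + 21)/(2·41) ≡ 18/29. 29⁻¹ ≡ 11 (mod 53) since 29·11 = 319 ≡ 1, so λ ≡ 18·11 ≡ 39.
  x = λ² - 30 - 30 = 1521 - 60 ≡ 30; y = λ·(30 - 30) - 41 ≡ 12. → (30, 12)

(30, 12)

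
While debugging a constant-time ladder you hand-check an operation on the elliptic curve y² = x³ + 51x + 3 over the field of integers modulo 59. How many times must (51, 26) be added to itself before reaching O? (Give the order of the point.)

2P: tangent at (51, 26): λ = (3·51² + 51)/(2·26) ≡ 7/52. 52⁻¹ ≡ 42 (mod 59) since 52·42 = 2184 ≡ 1, so λ ≡ 7·42 ≡ 58.
  x = λ² - 51 - 51 = 3364 - 102 ≡ 17; y = λ·(51 - 17) - 26 ≡ 58. → (17, 58)
3P: (17, 58) + (51, 26). λ = (26 - 58)/(51 - 17) ≡ 27/34 mod 59. 34⁻¹ ≡ 33 (mod 59) since 34·33 = 1122 ≡ 1, so λ ≡ 6.
  x = λ² - 17 - 51 = 36 - 68 ≡ 27; y = λ·(17 - 27) - 58 ≡ 0. → (27, 0)
4P: (27, 0) + (51, 26). λ = (26 - 0)/(51 - 27) ≡ 26/24 mod 59. 24⁻¹ ≡ 32 (mod 59), so λ ≡ 6.
  x = λ² - 27 - 51 = 36 - 78 ≡ 17; y = λ·(27 - 17) - 0 ≡ 1. → (17, 1)
5P: (17, 1) + (51, 26). λ = (26 - 1)/(51 - 17) ≡ 25/34 mod 59. 34⁻¹ ≡ 33 (mod 59), so λ ≡ 58.
  x = λ² - 17 - 51 = 3364 - 68 ≡ 51; y = λ·(17 - 51) - 1 ≡ 33. → (51, 33)
6P: (51, 33) + (51, 26): same x and y₁ ≡ -y₂, so the sum is O.
6P = O, so the order is 6.

6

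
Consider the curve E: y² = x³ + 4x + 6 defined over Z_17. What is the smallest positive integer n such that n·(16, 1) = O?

2P: tangent at (16, 1): λ = (3·16² + 4)/(2·1) ≡ 7/2. 2⁻¹ ≡ 9 (mod 17) since 2·9 = 18 ≡ 1, so λ ≡ 7·9 ≡ 12.
  x = λ² - 16 - 16 = 144 - 32 ≡ 10; y = λ·(16 - 10) - 1 ≡ 3. → (10, 3)
3P: (10, 3) + (16, 1). λ = (1 - 3)/(16 - 10) ≡ 15/6 mod 17. 6⁻¹ ≡ 3 (mod 17) since 6·3 = 18 ≡ 1, so λ ≡ 11.
  x = λ² - 10 - 16 = 121 - 26 ≡ 10; y = λ·(10 - 10) - 3 ≡ 14. → (10, 14)
4P: (10, 14) + (16, 1). λ = (1 - 14)/(16 - 10) ≡ 4/6 mod 17. 6⁻¹ ≡ 3 (mod 17), so λ ≡ 12.
  x = λ² - 10 - 16 = 144 - 26 ≡ 16; y = λ·(10 - 16) - 14 ≡ 16. → (16, 16)
5P: (16, 16) + (16, 1): same x and y₁ ≡ -y₂, so the sum is O.
5P = O, so the order is 5.

5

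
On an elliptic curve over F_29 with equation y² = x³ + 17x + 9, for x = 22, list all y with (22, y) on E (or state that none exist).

x³ + 17x + 9 = 11031 ≡ 11 (mod 29).
11 is a non-residue mod 29; no y exists.

none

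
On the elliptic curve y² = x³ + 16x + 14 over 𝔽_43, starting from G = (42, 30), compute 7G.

(40, 5)

Repeated addition: build up to 7G.
2G: tangent at (42, 30): λ = (3·42² + 16)/(2·30) ≡ 19/17. 17⁻¹ ≡ 38 (mod 43), so λ ≡ 19·38 ≡ 34.
  x = λ² - 42 - 42 = 1156 - 84 ≡ 40; y = λ·(42 - 40) - 30 ≡ 38. → (40, 38)
3G: (40, 38) + (42, 30). λ = (30 - 38)/(42 - 40) ≡ 35/2 mod 43. 2⁻¹ ≡ 22 (mod 43), so λ ≡ 39.
  x = λ² - 40 - 42 = 1521 - 82 ≡ 20; y = λ·(40 - 20) - 38 ≡ 11. → (20, 11)
4G: (20, 11) + (42, 30). λ = (30 - 11)/(42 - 20) ≡ 19/22 mod 43. 22⁻¹ ≡ 2 (mod 43), so λ ≡ 38.
  x = λ² - 20 - 42 = 1444 - 62 ≡ 6; y = λ·(20 - 6) - 11 ≡ 5. → (6, 5)
5G: (6, 5) + (42, 30). λ = (30 - 5)/(42 - 6) ≡ 25/36 mod 43. 36⁻¹ ≡ 6 (mod 43), so λ ≡ 21.
  x = λ² - 6 - 42 = 441 - 48 ≡ 6; y = λ·(6 - 6) - 5 ≡ 38. → (6, 38)
6G: (6, 38) + (42, 30). λ = (30 - 38)/(42 - 6) ≡ 35/36 mod 43. 36⁻¹ ≡ 6 (mod 43), so λ ≡ 38.
  x = λ² - 6 - 42 = 1444 - 48 ≡ 20; y = λ·(6 - 20) - 38 ≡ 32. → (20, 32)
7G: (20, 32) + (42, 30). λ = (30 - 32)/(42 - 20) ≡ 41/22 mod 43. 22⁻¹ ≡ 2 (mod 43) since 22·2 = 44 ≡ 1, so λ ≡ 39.
  x = λ² - 20 - 42 = 1521 - 62 ≡ 40; y = λ·(20 - 40) - 32 ≡ 5. → (40, 5)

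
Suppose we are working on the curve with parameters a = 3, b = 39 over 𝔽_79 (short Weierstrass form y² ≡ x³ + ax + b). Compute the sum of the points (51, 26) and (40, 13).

(51, 26) + (40, 13). λ = (13 - 26)/(40 - 51) ≡ 66/68 mod 79. 68⁻¹ ≡ 43 (mod 79), so λ ≡ 73.
  x = λ² - 51 - 40 = 5329 - 91 ≡ 24; y = λ·(51 - 24) - 26 ≡ 49. → (24, 49)

(24, 49)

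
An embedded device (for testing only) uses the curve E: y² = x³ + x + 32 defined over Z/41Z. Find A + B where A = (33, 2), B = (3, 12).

(37, 13)

(33, 2) + (3, 12). λ = (12 - 2)/(3 - 33) ≡ 10/11 mod 41. 11⁻¹ ≡ 15 (mod 41), so λ ≡ 27.
  x = λ² - 33 - 3 = 729 - 36 ≡ 37; y = λ·(33 - 37) - 2 ≡ 13. → (37, 13)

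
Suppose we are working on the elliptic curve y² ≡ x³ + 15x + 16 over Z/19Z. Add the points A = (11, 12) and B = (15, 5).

(11, 12) + (15, 5). λ = (5 - 12)/(15 - 11) ≡ 12/4 mod 19. 4⁻¹ ≡ 5 (mod 19) since 4·5 = 20 ≡ 1, so λ ≡ 3.
  x = λ² - 11 - 15 = 9 - 26 ≡ 2; y = λ·(11 - 2) - 12 ≡ 15. → (2, 15)

(2, 15)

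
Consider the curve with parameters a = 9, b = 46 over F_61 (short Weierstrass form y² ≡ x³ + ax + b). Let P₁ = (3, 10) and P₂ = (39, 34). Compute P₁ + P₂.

(33, 31)

(3, 10) + (39, 34). λ = (34 - 10)/(39 - 3) ≡ 24/36 mod 61. 36⁻¹ ≡ 39 (mod 61), so λ ≡ 21.
  x = λ² - 3 - 39 = 441 - 42 ≡ 33; y = λ·(3 - 33) - 10 ≡ 31. → (33, 31)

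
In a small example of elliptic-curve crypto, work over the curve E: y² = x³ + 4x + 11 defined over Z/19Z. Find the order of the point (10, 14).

7

2P: tangent at (10, 14): λ = (3·10² + 4)/(2·14) ≡ 0/9. 9⁻¹ ≡ 17 (mod 19) since 9·17 = 153 ≡ 1, so λ ≡ 0·17 ≡ 0.
  x = λ² - 10 - 10 = 0 - 20 ≡ 18; y = λ·(10 - 18) - 14 ≡ 5. → (18, 5)
3P: (18, 5) + (10, 14). λ = (14 - 5)/(10 - 18) ≡ 9/11 mod 19. 11⁻¹ ≡ 7 (mod 19), so λ ≡ 6.
  x = λ² - 18 - 10 = 36 - 28 ≡ 8; y = λ·(18 - 8) - 5 ≡ 17. → (8, 17)
4P: (8, 17) + (10, 14). λ = (14 - 17)/(10 - 8) ≡ 16/2 mod 19. 2⁻¹ ≡ 10 (mod 19) since 2·10 = 20 ≡ 1, so λ ≡ 8.
  x = λ² - 8 - 10 = 64 - 18 ≡ 8; y = λ·(8 - 8) - 17 ≡ 2. → (8, 2)
5P: (8, 2) + (10, 14). λ = (14 - 2)/(10 - 8) ≡ 12/2 mod 19. 2⁻¹ ≡ 10 (mod 19), so λ ≡ 6.
  x = λ² - 8 - 10 = 36 - 18 ≡ 18; y = λ·(8 - 18) - 2 ≡ 14. → (18, 14)
6P: (18, 14) + (10, 14). λ = (14 - 14)/(10 - 18) ≡ 0/11 mod 19. 11⁻¹ ≡ 7 (mod 19), so λ ≡ 0.
  x = λ² - 18 - 10 = 0 - 28 ≡ 10; y = λ·(18 - 10) - 14 ≡ 5. → (10, 5)
7P: (10, 5) + (10, 14): same x and y₁ ≡ -y₂, so the sum is O.
7P = O, so the order is 7.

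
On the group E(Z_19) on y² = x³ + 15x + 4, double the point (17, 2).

tangent at (17, 2): λ = (3·17² + 15)/(2·2) ≡ 8/4. 4⁻¹ ≡ 5 (mod 19) since 4·5 = 20 ≡ 1, so λ ≡ 8·5 ≡ 2.
  x = λ² - 17 - 17 = 4 - 34 ≡ 8; y = λ·(17 - 8) - 2 ≡ 16. → (8, 16)

(8, 16)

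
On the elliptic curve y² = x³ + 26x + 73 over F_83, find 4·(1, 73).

(39, 56)

Write Q = (1, 73).
Repeated addition: build up to 4Q.
2Q: tangent at (1, 73): λ = (3·1² + 26)/(2·73) ≡ 29/63. 63⁻¹ ≡ 29 (mod 83), so λ ≡ 29·29 ≡ 11.
  x = λ² - 1 - 1 = 121 - 2 ≡ 36; y = λ·(1 - 36) - 73 ≡ 40. → (36, 40)
3Q: (36, 40) + (1, 73). λ = (73 - 40)/(1 - 36) ≡ 33/48 mod 83. 48⁻¹ ≡ 64 (mod 83) since 48·64 = 3072 ≡ 1, so λ ≡ 37.
  x = λ² - 36 - 1 = 1369 - 37 ≡ 4; y = λ·(36 - 4) - 40 ≡ 65. → (4, 65)
4Q: (4, 65) + (1, 73). λ = (73 - 65)/(1 - 4) ≡ 8/80 mod 83. 80⁻¹ ≡ 55 (mod 83), so λ ≡ 25.
  x = λ² - 4 - 1 = 625 - 5 ≡ 39; y = λ·(4 - 39) - 65 ≡ 56. → (39, 56)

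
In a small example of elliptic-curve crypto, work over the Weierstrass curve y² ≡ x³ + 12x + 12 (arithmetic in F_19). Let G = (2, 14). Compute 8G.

Double-and-add on 8 = (1000)₂. Start with G = (2, 14) for the leading 1-bit.
double: tangent at (2, 14): λ = (3·2² + 12)/(2·14) ≡ 5/9. 9⁻¹ ≡ 17 (mod 19), so λ ≡ 5·17 ≡ 9.
  x = λ² - 2 - 2 = 81 - 4 ≡ 1; y = λ·(2 - 1) - 14 ≡ 14. → (1, 14)
double: tangent at (1, 14): λ = (3·1² + 12)/(2·14) ≡ 15/9. 9⁻¹ ≡ 17 (mod 19), so λ ≡ 15·17 ≡ 8.
  x = λ² - 1 - 1 = 64 - 2 ≡ 5; y = λ·(1 - 5) - 14 ≡ 11. → (5, 11)
double: tangent at (5, 11): λ = (3·5² + 12)/(2·11) ≡ 11/3. 3⁻¹ ≡ 13 (mod 19), so λ ≡ 11·13 ≡ 10.
  x = λ² - 5 - 5 = 100 - 10 ≡ 14; y = λ·(5 - 14) - 11 ≡ 13. → (14, 13)

(14, 13)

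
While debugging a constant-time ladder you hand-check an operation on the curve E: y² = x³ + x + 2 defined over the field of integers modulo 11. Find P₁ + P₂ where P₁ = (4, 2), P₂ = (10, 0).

(4, 2) + (10, 0). λ = (0 - 2)/(10 - 4) ≡ 9/6 mod 11. 6⁻¹ ≡ 2 (mod 11), so λ ≡ 7.
  x = λ² - 4 - 10 = 49 - 14 ≡ 2; y = λ·(4 - 2) - 2 ≡ 1. → (2, 1)

(2, 1)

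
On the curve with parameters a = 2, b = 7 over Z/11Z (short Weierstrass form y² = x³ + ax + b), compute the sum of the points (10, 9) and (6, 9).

(6, 2)

(10, 9) + (6, 9). λ = (9 - 9)/(6 - 10) ≡ 0/7 mod 11. 7⁻¹ ≡ 8 (mod 11) since 7·8 = 56 ≡ 1, so λ ≡ 0.
  x = λ² - 10 - 6 = 0 - 16 ≡ 6; y = λ·(10 - 6) - 9 ≡ 2. → (6, 2)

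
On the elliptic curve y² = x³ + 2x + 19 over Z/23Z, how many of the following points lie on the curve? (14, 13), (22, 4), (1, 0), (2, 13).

3

(14, 13): 13² ≡ 8, rhs ≡ 8 → on.
(22, 4): 4² ≡ 16, rhs ≡ 16 → on.
(1, 0): 0² ≡ 0, rhs ≡ 22 → off.
(2, 13): 13² ≡ 8, rhs ≡ 8 → on.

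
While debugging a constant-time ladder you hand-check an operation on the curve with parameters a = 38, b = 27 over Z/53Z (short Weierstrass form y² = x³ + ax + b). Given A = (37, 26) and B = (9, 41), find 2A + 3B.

(41, 4)

First 2A:
Repeated addition: build up to 2A.
2A: tangent at (37, 26): λ = (3·37² + 38)/(2·26) ≡ 11/52. 52⁻¹ ≡ 52 (mod 53), so λ ≡ 11·52 ≡ 42.
  x = λ² - 37 - 37 = 1764 - 74 ≡ 47; y = λ·(37 - 47) - 26 ≡ 31. → (47, 31)
2A = (47, 31).
Next 3B:
Repeated addition: build up to 3B.
2B: tangent at (9, 41): λ = (3·9² + 38)/(2·41) ≡ 16/29. 29⁻¹ ≡ 11 (mod 53), so λ ≡ 16·11 ≡ 17.
  x = λ² - 9 - 9 = 289 - 18 ≡ 6; y = λ·(9 - 6) - 41 ≡ 10. → (6, 10)
3B: (6, 10) + (9, 41). λ = (41 - 10)/(9 - 6) ≡ 31/3 mod 53. 3⁻¹ ≡ 18 (mod 53) since 3·18 = 54 ≡ 1, so λ ≡ 28.
  x = λ² - 6 - 9 = 784 - 15 ≡ 27; y = λ·(6 - 27) - 10 ≡ 38. → (27, 38)
3B = (27, 38).
Finally 2A + 3B:
(47, 31) + (27, 38). λ = (38 - 31)/(27 - 47) ≡ 7/33 mod 53. 33⁻¹ ≡ 45 (mod 53), so λ ≡ 50.
  x = λ² - 47 - 27 = 2500 - 74 ≡ 41; y = λ·(47 - 41) - 31 ≡ 4. → (41, 4)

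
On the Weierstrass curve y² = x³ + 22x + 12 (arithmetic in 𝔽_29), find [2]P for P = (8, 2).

tangent at (8, 2): λ = (3·8² + 22)/(2·2) ≡ 11/4. 4⁻¹ ≡ 22 (mod 29), so λ ≡ 11·22 ≡ 10.
  x = λ² - 8 - 8 = 100 - 16 ≡ 26; y = λ·(8 - 26) - 2 ≡ 21. → (26, 21)

(26, 21)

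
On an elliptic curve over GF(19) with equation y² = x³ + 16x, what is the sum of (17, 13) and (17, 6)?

The two points share x = 17 and their y-coordinates satisfy 13 + 6 ≡ 0 (mod 19), so they are inverses. Their sum is O.

O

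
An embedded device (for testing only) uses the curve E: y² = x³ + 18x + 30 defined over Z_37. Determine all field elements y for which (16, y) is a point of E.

14, 23

x³ + 18x + 30 = 4414 ≡ 11 (mod 37).
Square roots of 11 mod 37: 14 and 23 (since 14² = 196 ≡ 11).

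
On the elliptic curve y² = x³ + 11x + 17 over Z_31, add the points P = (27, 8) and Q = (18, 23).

(27, 8) + (18, 23). λ = (23 - 8)/(18 - 27) ≡ 15/22 mod 31. 22⁻¹ ≡ 24 (mod 31), so λ ≡ 19.
  x = λ² - 27 - 18 = 361 - 45 ≡ 6; y = λ·(27 - 6) - 8 ≡ 19. → (6, 19)

(6, 19)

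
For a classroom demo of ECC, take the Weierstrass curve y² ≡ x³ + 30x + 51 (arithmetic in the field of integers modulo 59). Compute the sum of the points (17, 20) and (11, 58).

(17, 20) + (11, 58). λ = (58 - 20)/(11 - 17) ≡ 38/53 mod 59. 53⁻¹ ≡ 49 (mod 59), so λ ≡ 33.
  x = λ² - 17 - 11 = 1089 - 28 ≡ 58; y = λ·(17 - 58) - 20 ≡ 43. → (58, 43)

(58, 43)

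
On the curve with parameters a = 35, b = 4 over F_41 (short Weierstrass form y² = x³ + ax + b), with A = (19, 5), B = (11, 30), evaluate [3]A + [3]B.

(26, 9)

First 3A:
Repeated addition: build up to 3A.
2A: tangent at (19, 5): λ = (3·19² + 35)/(2·5) ≡ 11/10. 10⁻¹ ≡ 37 (mod 41), so λ ≡ 11·37 ≡ 38.
  x = λ² - 19 - 19 = 1444 - 38 ≡ 12; y = λ·(19 - 12) - 5 ≡ 15. → (12, 15)
3A: (12, 15) + (19, 5). λ = (5 - 15)/(19 - 12) ≡ 31/7 mod 41. 7⁻¹ ≡ 6 (mod 41), so λ ≡ 22.
  x = λ² - 12 - 19 = 484 - 31 ≡ 2; y = λ·(12 - 2) - 15 ≡ 0. → (2, 0)
3A = (2, 0).
Next 3B:
Repeated addition: build up to 3B.
2B: tangent at (11, 30): λ = (3·11² + 35)/(2·30) ≡ 29/19. 19⁻¹ ≡ 13 (mod 41), so λ ≡ 29·13 ≡ 8.
  x = λ² - 11 - 11 = 64 - 22 ≡ 1; y = λ·(11 - 1) - 30 ≡ 9. → (1, 9)
3B: (1, 9) + (11, 30). λ = (30 - 9)/(11 - 1) ≡ 21/10 mod 41. 10⁻¹ ≡ 37 (mod 41), so λ ≡ 39.
  x = λ² - 1 - 11 = 1521 - 12 ≡ 33; y = λ·(1 - 33) - 9 ≡ 14. → (33, 14)
3B = (33, 14).
Finally 3A + 3B:
(2, 0) + (33, 14). λ = (14 - 0)/(33 - 2) ≡ 14/31 mod 41. 31⁻¹ ≡ 4 (mod 41) since 31·4 = 124 ≡ 1, so λ ≡ 15.
  x = λ² - 2 - 33 = 225 - 35 ≡ 26; y = λ·(2 - 26) - 0 ≡ 9. → (26, 9)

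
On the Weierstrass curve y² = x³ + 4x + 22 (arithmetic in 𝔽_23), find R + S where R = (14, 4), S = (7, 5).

(14, 4) + (7, 5). λ = (5 - 4)/(7 - 14) ≡ 1/16 mod 23. 16⁻¹ ≡ 13 (mod 23), so λ ≡ 13.
  x = λ² - 14 - 7 = 169 - 21 ≡ 10; y = λ·(14 - 10) - 4 ≡ 2. → (10, 2)

(10, 2)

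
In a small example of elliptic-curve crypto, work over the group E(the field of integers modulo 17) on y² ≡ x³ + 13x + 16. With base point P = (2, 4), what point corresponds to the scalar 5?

Repeated addition: build up to 5P.
2P: tangent at (2, 4): λ = (3·2² + 13)/(2·4) ≡ 8/8. 8⁻¹ ≡ 15 (mod 17), so λ ≡ 8·15 ≡ 1.
  x = λ² - 2 - 2 = 1 - 4 ≡ 14; y = λ·(2 - 14) - 4 ≡ 1. → (14, 1)
3P: (14, 1) + (2, 4). λ = (4 - 1)/(2 - 14) ≡ 3/5 mod 17. 5⁻¹ ≡ 7 (mod 17), so λ ≡ 4.
  x = λ² - 14 - 2 = 16 - 16 ≡ 0; y = λ·(14 - 0) - 1 ≡ 4. → (0, 4)
4P: (0, 4) + (2, 4). λ = (4 - 4)/(2 - 0) ≡ 0/2 mod 17. 2⁻¹ ≡ 9 (mod 17), so λ ≡ 0.
  x = λ² - 0 - 2 = 0 - 2 ≡ 15; y = λ·(0 - 15) - 4 ≡ 13. → (15, 13)
5P: (15, 13) + (2, 4). λ = (4 - 13)/(2 - 15) ≡ 8/4 mod 17. 4⁻¹ ≡ 13 (mod 17) since 4·13 = 52 ≡ 1, so λ ≡ 2.
  x = λ² - 15 - 2 = 4 - 17 ≡ 4; y = λ·(15 - 4) - 13 ≡ 9. → (4, 9)

(4, 9)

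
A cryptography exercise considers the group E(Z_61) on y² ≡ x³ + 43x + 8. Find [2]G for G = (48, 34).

tangent at (48, 34): λ = (3·48² + 43)/(2·34) ≡ 1/7. 7⁻¹ ≡ 35 (mod 61) since 7·35 = 245 ≡ 1, so λ ≡ 1·35 ≡ 35.
  x = λ² - 48 - 48 = 1225 - 96 ≡ 31; y = λ·(48 - 31) - 34 ≡ 12. → (31, 12)

(31, 12)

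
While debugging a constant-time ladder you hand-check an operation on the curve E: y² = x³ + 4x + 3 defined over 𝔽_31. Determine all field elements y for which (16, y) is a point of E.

x³ + 4x + 3 = 4163 ≡ 9 (mod 31).
Square roots of 9 mod 31: 3 and 28 (since 3² = 9 ≡ 9).

3, 28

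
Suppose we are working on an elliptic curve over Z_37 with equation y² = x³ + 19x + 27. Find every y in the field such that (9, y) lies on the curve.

none

x³ + 19x + 27 = 927 ≡ 2 (mod 37).
2 is a non-residue mod 37; no y exists.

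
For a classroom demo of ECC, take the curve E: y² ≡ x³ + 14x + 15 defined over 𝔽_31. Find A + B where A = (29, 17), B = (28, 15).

(29, 17) + (28, 15). λ = (15 - 17)/(28 - 29) ≡ 29/30 mod 31. 30⁻¹ ≡ 30 (mod 31), so λ ≡ 2.
  x = λ² - 29 - 28 = 4 - 57 ≡ 9; y = λ·(29 - 9) - 17 ≡ 23. → (9, 23)

(9, 23)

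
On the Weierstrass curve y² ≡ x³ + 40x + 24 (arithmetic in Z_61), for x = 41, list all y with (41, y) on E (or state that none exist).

x³ + 40x + 24 = 70585 ≡ 8 (mod 61).
8 is a non-residue mod 61; no y exists.

none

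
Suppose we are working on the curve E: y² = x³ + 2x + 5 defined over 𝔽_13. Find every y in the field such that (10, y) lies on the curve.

x³ + 2x + 5 = 1025 ≡ 11 (mod 13).
11 is a non-residue mod 13; no y exists.

none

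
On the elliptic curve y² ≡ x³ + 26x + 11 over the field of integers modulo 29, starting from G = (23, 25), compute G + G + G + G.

(26, 14)

Repeated addition: build up to 4G.
2G: tangent at (23, 25): λ = (3·23² + 26)/(2·25) ≡ 18/21. 21⁻¹ ≡ 18 (mod 29), so λ ≡ 18·18 ≡ 5.
  x = λ² - 23 - 23 = 25 - 46 ≡ 8; y = λ·(23 - 8) - 25 ≡ 21. → (8, 21)
3G: (8, 21) + (23, 25). λ = (25 - 21)/(23 - 8) ≡ 4/15 mod 29. 15⁻¹ ≡ 2 (mod 29) since 15·2 = 30 ≡ 1, so λ ≡ 8.
  x = λ² - 8 - 23 = 64 - 31 ≡ 4; y = λ·(8 - 4) - 21 ≡ 11. → (4, 11)
4G: (4, 11) + (23, 25). λ = (25 - 11)/(23 - 4) ≡ 14/19 mod 29. 19⁻¹ ≡ 26 (mod 29) since 19·26 = 494 ≡ 1, so λ ≡ 16.
  x = λ² - 4 - 23 = 256 - 27 ≡ 26; y = λ·(4 - 26) - 11 ≡ 14. → (26, 14)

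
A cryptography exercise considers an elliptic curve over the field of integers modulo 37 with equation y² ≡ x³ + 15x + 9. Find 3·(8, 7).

Write P = (8, 7).
Repeated addition: build up to 3P.
2P: tangent at (8, 7): λ = (3·8² + 15)/(2·7) ≡ 22/14. 14⁻¹ ≡ 8 (mod 37) since 14·8 = 112 ≡ 1, so λ ≡ 22·8 ≡ 28.
  x = λ² - 8 - 8 = 784 - 16 ≡ 28; y = λ·(8 - 28) - 7 ≡ 25. → (28, 25)
3P: (28, 25) + (8, 7). λ = (7 - 25)/(8 - 28) ≡ 19/17 mod 37. 17⁻¹ ≡ 24 (mod 37) since 17·24 = 408 ≡ 1, so λ ≡ 12.
  x = λ² - 28 - 8 = 144 - 36 ≡ 34; y = λ·(28 - 34) - 25 ≡ 14. → (34, 14)

(34, 14)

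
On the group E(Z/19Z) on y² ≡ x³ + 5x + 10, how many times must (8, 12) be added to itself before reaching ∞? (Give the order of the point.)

3

2P: tangent at (8, 12): λ = (3·8² + 5)/(2·12) ≡ 7/5. 5⁻¹ ≡ 4 (mod 19), so λ ≡ 7·4 ≡ 9.
  x = λ² - 8 - 8 = 81 - 16 ≡ 8; y = λ·(8 - 8) - 12 ≡ 7. → (8, 7)
3P: (8, 7) + (8, 12): same x and y₁ ≡ -y₂, so the sum is ∞.
3P = ∞, so the order is 3.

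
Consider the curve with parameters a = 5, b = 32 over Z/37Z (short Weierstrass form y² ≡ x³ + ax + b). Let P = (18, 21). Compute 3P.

Repeated addition: build up to 3P.
2P: tangent at (18, 21): λ = (3·18² + 5)/(2·21) ≡ 15/5. 5⁻¹ ≡ 15 (mod 37), so λ ≡ 15·15 ≡ 3.
  x = λ² - 18 - 18 = 9 - 36 ≡ 10; y = λ·(18 - 10) - 21 ≡ 3. → (10, 3)
3P: (10, 3) + (18, 21). λ = (21 - 3)/(18 - 10) ≡ 18/8 mod 37. 8⁻¹ ≡ 14 (mod 37) since 8·14 = 112 ≡ 1, so λ ≡ 30.
  x = λ² - 10 - 18 = 900 - 28 ≡ 21; y = λ·(10 - 21) - 3 ≡ 0. → (21, 0)

(21, 0)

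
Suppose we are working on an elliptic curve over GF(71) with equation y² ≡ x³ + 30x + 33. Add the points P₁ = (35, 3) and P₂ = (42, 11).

(35, 3) + (42, 11). λ = (11 - 3)/(42 - 35) ≡ 8/7 mod 71. 7⁻¹ ≡ 61 (mod 71), so λ ≡ 62.
  x = λ² - 35 - 42 = 3844 - 77 ≡ 4; y = λ·(35 - 4) - 3 ≡ 2. → (4, 2)

(4, 2)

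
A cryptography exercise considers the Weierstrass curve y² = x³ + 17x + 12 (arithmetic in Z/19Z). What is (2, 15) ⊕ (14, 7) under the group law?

(14, 12)

(2, 15) + (14, 7). λ = (7 - 15)/(14 - 2) ≡ 11/12 mod 19. 12⁻¹ ≡ 8 (mod 19), so λ ≡ 12.
  x = λ² - 2 - 14 = 144 - 16 ≡ 14; y = λ·(2 - 14) - 15 ≡ 12. → (14, 12)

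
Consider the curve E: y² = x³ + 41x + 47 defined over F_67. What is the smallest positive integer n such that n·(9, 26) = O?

5

2P: tangent at (9, 26): λ = (3·9² + 41)/(2·26) ≡ 16/52. 52⁻¹ ≡ 58 (mod 67) since 52·58 = 3016 ≡ 1, so λ ≡ 16·58 ≡ 57.
  x = λ² - 9 - 9 = 3249 - 18 ≡ 15; y = λ·(9 - 15) - 26 ≡ 34. → (15, 34)
3P: (15, 34) + (9, 26). λ = (26 - 34)/(9 - 15) ≡ 59/61 mod 67. 61⁻¹ ≡ 11 (mod 67) since 61·11 = 671 ≡ 1, so λ ≡ 46.
  x = λ² - 15 - 9 = 2116 - 24 ≡ 15; y = λ·(15 - 15) - 34 ≡ 33. → (15, 33)
4P: (15, 33) + (9, 26). λ = (26 - 33)/(9 - 15) ≡ 60/61 mod 67. 61⁻¹ ≡ 11 (mod 67), so λ ≡ 57.
  x = λ² - 15 - 9 = 3249 - 24 ≡ 9; y = λ·(15 - 9) - 33 ≡ 41. → (9, 41)
5P: (9, 41) + (9, 26): same x and y₁ ≡ -y₂, so the sum is O.
5P = O, so the order is 5.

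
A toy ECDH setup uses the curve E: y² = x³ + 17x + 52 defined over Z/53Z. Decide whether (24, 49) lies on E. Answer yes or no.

y² = 49² ≡ 16; x³ + 17x + 52 = 14284 ≡ 27 (mod 53). 16 ≠ 27.

no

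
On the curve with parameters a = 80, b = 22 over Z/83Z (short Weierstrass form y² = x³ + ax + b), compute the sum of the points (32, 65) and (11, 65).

(32, 65) + (11, 65). λ = (65 - 65)/(11 - 32) ≡ 0/62 mod 83. 62⁻¹ ≡ 79 (mod 83), so λ ≡ 0.
  x = λ² - 32 - 11 = 0 - 43 ≡ 40; y = λ·(32 - 40) - 65 ≡ 18. → (40, 18)

(40, 18)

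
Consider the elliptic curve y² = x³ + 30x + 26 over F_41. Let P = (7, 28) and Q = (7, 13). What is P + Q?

O

The two points share x = 7 and their y-coordinates satisfy 28 + 13 ≡ 0 (mod 41), so they are inverses. Their sum is 𝒪.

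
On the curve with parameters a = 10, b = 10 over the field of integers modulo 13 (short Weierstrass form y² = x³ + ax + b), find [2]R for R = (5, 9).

(6, 0)

tangent at (5, 9): λ = (3·5² + 10)/(2·9) ≡ 7/5. 5⁻¹ ≡ 8 (mod 13), so λ ≡ 7·8 ≡ 4.
  x = λ² - 5 - 5 = 16 - 10 ≡ 6; y = λ·(5 - 6) - 9 ≡ 0. → (6, 0)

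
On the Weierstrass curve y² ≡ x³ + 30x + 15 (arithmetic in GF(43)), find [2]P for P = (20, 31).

(20, 12)

tangent at (20, 31): λ = (3·20² + 30)/(2·31) ≡ 26/19. 19⁻¹ ≡ 34 (mod 43) since 19·34 = 646 ≡ 1, so λ ≡ 26·34 ≡ 24.
  x = λ² - 20 - 20 = 576 - 40 ≡ 20; y = λ·(20 - 20) - 31 ≡ 12. → (20, 12)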